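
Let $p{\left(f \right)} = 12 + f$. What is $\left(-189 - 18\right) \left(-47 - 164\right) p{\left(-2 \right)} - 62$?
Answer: $436708$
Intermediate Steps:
$\left(-189 - 18\right) \left(-47 - 164\right) p{\left(-2 \right)} - 62 = \left(-189 - 18\right) \left(-47 - 164\right) \left(12 - 2\right) - 62 = \left(-207\right) \left(-211\right) 10 - 62 = 43677 \cdot 10 - 62 = 436770 - 62 = 436708$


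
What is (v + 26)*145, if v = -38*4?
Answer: -18270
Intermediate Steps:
v = -152
(v + 26)*145 = (-152 + 26)*145 = -126*145 = -18270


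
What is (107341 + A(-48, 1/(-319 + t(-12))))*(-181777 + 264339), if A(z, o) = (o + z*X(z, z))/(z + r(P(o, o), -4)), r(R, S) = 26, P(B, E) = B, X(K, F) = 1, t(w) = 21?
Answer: 29051169415181/3278 ≈ 8.8625e+9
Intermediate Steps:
A(z, o) = (o + z)/(26 + z) (A(z, o) = (o + z*1)/(z + 26) = (o + z)/(26 + z))
(107341 + A(-48, 1/(-319 + t(-12))))*(-181777 + 264339) = (107341 + (1/(-319 + 21) - 48)/(26 - 48))*(-181777 + 264339) = (107341 + (1/(-298) - 48)/(-22))*82562 = (107341 - (-1/298 - 48)/22)*82562 = (107341 - 1/22*(-14305/298))*82562 = (107341 + 14305/6556)*82562 = (703741901/6556)*82562 = 29051169415181/3278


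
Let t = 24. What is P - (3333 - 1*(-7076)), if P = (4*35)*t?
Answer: -7049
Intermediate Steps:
P = 3360 (P = (4*35)*24 = 140*24 = 3360)
P - (3333 - 1*(-7076)) = 3360 - (3333 - 1*(-7076)) = 3360 - (3333 + 7076) = 3360 - 1*10409 = 3360 - 10409 = -7049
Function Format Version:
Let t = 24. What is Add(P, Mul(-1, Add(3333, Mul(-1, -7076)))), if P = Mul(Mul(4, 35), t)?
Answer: -7049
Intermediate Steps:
P = 3360 (P = Mul(Mul(4, 35), 24) = Mul(140, 24) = 3360)
Add(P, Mul(-1, Add(3333, Mul(-1, -7076)))) = Add(3360, Mul(-1, Add(3333, Mul(-1, -7076)))) = Add(3360, Mul(-1, Add(3333, 7076))) = Add(3360, Mul(-1, 10409)) = Add(3360, -10409) = -7049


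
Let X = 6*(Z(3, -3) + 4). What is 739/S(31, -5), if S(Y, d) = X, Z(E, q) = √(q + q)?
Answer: 739/33 - 739*I*√6/132 ≈ 22.394 - 13.713*I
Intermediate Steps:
Z(E, q) = √2*√q (Z(E, q) = √(2*q) = √2*√q)
X = 24 + 6*I*√6 (X = 6*(√2*√(-3) + 4) = 6*(√2*(I*√3) + 4) = 6*(I*√6 + 4) = 6*(4 + I*√6) = 24 + 6*I*√6 ≈ 24.0 + 14.697*I)
S(Y, d) = 24 + 6*I*√6
739/S(31, -5) = 739/(24 + 6*I*√6)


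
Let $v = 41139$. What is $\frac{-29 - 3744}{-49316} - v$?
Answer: $- \frac{2028807151}{49316} \approx -41139.0$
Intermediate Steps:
$\frac{-29 - 3744}{-49316} - v = \frac{-29 - 3744}{-49316} - 41139 = \left(-29 - 3744\right) \left(- \frac{1}{49316}\right) - 41139 = \left(-3773\right) \left(- \frac{1}{49316}\right) - 41139 = \frac{3773}{49316} - 41139 = - \frac{2028807151}{49316}$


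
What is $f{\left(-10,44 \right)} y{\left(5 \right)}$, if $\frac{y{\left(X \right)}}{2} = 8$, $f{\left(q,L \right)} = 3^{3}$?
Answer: $432$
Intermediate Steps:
$f{\left(q,L \right)} = 27$
$y{\left(X \right)} = 16$ ($y{\left(X \right)} = 2 \cdot 8 = 16$)
$f{\left(-10,44 \right)} y{\left(5 \right)} = 27 \cdot 16 = 432$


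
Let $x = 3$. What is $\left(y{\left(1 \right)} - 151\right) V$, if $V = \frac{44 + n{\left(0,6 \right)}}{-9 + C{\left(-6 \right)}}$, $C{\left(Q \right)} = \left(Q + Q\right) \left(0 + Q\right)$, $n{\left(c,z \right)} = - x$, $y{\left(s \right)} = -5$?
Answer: $- \frac{2132}{21} \approx -101.52$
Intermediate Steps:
$n{\left(c,z \right)} = -3$ ($n{\left(c,z \right)} = \left(-1\right) 3 = -3$)
$C{\left(Q \right)} = 2 Q^{2}$ ($C{\left(Q \right)} = 2 Q Q = 2 Q^{2}$)
$V = \frac{41}{63}$ ($V = \frac{44 - 3}{-9 + 2 \left(-6\right)^{2}} = \frac{41}{-9 + 2 \cdot 36} = \frac{41}{-9 + 72} = \frac{41}{63} \approx 0.65079$)
$\left(y{\left(1 \right)} - 151\right) V = \left(-5 - 151\right) \frac{41}{63} = \left(-156\right) \frac{41}{63} = - \frac{2132}{21}$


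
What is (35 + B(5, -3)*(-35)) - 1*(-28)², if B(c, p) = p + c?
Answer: -819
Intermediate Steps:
B(c, p) = c + p
(35 + B(5, -3)*(-35)) - 1*(-28)² = (35 + (5 - 3)*(-35)) - 1*(-28)² = (35 + 2*(-35)) - 1*784 = (35 - 70) - 784 = -35 - 784 = -819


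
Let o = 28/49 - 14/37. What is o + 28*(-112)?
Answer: -812174/259 ≈ -3135.8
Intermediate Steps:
o = 50/259 (o = 28*(1/49) - 14*1/37 = 4/7 - 14/37 = 50/259 ≈ 0.19305)
o + 28*(-112) = 50/259 + 28*(-112) = 50/259 - 3136 = -812174/259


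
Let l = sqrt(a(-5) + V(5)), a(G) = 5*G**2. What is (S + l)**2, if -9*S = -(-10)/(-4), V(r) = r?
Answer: 42145/324 + 5*sqrt(130)/9 ≈ 136.41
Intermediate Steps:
S = 5/18 (S = -(-2)*(-5/(-4))/9 = -(-2)*(-5*(-1/4))/9 = -(-2)*5/(9*4) = -1/9*(-5/2) = 5/18 ≈ 0.27778)
l = sqrt(130) (l = sqrt(5*(-5)**2 + 5) = sqrt(5*25 + 5) = sqrt(125 + 5) = sqrt(130) ≈ 11.402)
(S + l)**2 = (5/18 + sqrt(130))**2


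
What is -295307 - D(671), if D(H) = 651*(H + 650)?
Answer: -1155278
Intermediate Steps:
D(H) = 423150 + 651*H (D(H) = 651*(650 + H) = 423150 + 651*H)
-295307 - D(671) = -295307 - (423150 + 651*671) = -295307 - (423150 + 436821) = -295307 - 1*859971 = -295307 - 859971 = -1155278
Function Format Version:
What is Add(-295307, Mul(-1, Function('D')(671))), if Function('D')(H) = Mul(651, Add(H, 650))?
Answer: -1155278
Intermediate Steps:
Function('D')(H) = Add(423150, Mul(651, H)) (Function('D')(H) = Mul(651, Add(650, H)) = Add(423150, Mul(651, H)))
Add(-295307, Mul(-1, Function('D')(671))) = Add(-295307, Mul(-1, Add(423150, Mul(651, 671)))) = Add(-295307, Mul(-1, Add(423150, 436821))) = Add(-295307, Mul(-1, 859971)) = Add(-295307, -859971) = -1155278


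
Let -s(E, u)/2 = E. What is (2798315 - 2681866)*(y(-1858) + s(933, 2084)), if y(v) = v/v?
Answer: -217177385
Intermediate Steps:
s(E, u) = -2*E
y(v) = 1
(2798315 - 2681866)*(y(-1858) + s(933, 2084)) = (2798315 - 2681866)*(1 - 2*933) = 116449*(1 - 1866) = 116449*(-1865) = -217177385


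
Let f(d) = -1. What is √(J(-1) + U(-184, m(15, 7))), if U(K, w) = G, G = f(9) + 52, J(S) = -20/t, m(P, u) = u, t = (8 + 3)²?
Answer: √6151/11 ≈ 7.1298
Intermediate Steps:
t = 121 (t = 11² = 121)
J(S) = -20/121
G = 51 (G = -1 + 52 = 51)
U(K, w) = 51
√(J(-1) + U(-184, m(15, 7))) = √(-20/121 + 51) = √(6151/121) = √6151/11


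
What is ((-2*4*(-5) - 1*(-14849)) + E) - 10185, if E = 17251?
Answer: 21955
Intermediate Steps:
((-2*4*(-5) - 1*(-14849)) + E) - 10185 = ((-2*4*(-5) - 1*(-14849)) + 17251) - 10185 = ((-8*(-5) + 14849) + 17251) - 10185 = ((40 + 14849) + 17251) - 10185 = (14889 + 17251) - 10185 = 32140 - 10185 = 21955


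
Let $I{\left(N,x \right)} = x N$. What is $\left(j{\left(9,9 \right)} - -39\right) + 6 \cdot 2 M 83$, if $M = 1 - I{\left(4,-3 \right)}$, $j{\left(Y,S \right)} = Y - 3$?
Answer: $12993$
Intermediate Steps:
$I{\left(N,x \right)} = N x$
$j{\left(Y,S \right)} = -3 + Y$
$M = 13$ ($M = 1 - 4 \left(-3\right) = 1 - -12 = 1 + 12 = 13$)
$\left(j{\left(9,9 \right)} - -39\right) + 6 \cdot 2 M 83 = \left(\left(-3 + 9\right) - -39\right) + 6 \cdot 2 \cdot 13 \cdot 83 = \left(6 + 39\right) + 12 \cdot 13 \cdot 83 = 45 + 156 \cdot 83 = 45 + 12948 = 12993$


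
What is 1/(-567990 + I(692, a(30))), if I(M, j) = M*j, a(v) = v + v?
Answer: -1/526470 ≈ -1.8994e-6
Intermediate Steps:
a(v) = 2*v
1/(-567990 + I(692, a(30))) = 1/(-567990 + 692*(2*30)) = 1/(-567990 + 692*60) = 1/(-567990 + 41520) = 1/(-526470) = -1/526470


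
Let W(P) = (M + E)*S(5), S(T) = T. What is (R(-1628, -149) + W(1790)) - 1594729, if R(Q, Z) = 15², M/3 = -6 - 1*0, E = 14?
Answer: -1594524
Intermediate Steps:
M = -18 (M = 3*(-6 - 1*0) = 3*(-6 + 0) = 3*(-6) = -18)
R(Q, Z) = 225
W(P) = -20 (W(P) = (-18 + 14)*5 = -4*5 = -20)
(R(-1628, -149) + W(1790)) - 1594729 = (225 - 20) - 1594729 = 205 - 1594729 = -1594524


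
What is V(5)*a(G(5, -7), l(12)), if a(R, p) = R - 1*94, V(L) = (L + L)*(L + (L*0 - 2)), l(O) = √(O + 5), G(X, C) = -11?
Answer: -3150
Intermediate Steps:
l(O) = √(5 + O)
V(L) = 2*L*(-2 + L) (V(L) = (2*L)*(L + (0 - 2)) = (2*L)*(L - 2) = (2*L)*(-2 + L) = 2*L*(-2 + L))
a(R, p) = -94 + R (a(R, p) = R - 94 = -94 + R)
V(5)*a(G(5, -7), l(12)) = (2*5*(-2 + 5))*(-94 - 11) = (2*5*3)*(-105) = 30*(-105) = -3150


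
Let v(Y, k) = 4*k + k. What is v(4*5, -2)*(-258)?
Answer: 2580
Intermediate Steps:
v(Y, k) = 5*k
v(4*5, -2)*(-258) = (5*(-2))*(-258) = -10*(-258) = 2580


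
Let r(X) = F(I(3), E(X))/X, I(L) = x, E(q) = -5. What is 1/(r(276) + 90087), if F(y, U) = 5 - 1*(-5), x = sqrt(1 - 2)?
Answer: 138/12432011 ≈ 1.1100e-5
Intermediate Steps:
x = I (x = sqrt(-1) = I ≈ 1.0*I)
I(L) = I
F(y, U) = 10 (F(y, U) = 5 + 5 = 10)
r(X) = 10/X
1/(r(276) + 90087) = 1/(10/276 + 90087) = 1/(10*(1/276) + 90087) = 1/(5/138 + 90087) = 1/(12432011/138) = 138/12432011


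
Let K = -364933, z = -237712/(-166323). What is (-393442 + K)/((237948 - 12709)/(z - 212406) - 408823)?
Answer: 5358338820988550/2888568101435959 ≈ 1.8550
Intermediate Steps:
z = 237712/166323 (z = -237712*(-1/166323) = 237712/166323 ≈ 1.4292)
(-393442 + K)/((237948 - 12709)/(z - 212406) - 408823) = (-393442 - 364933)/((237948 - 12709)/(237712/166323 - 212406) - 408823) = -758375/(225239/(-35327765426/166323) - 408823) = -758375/(225239*(-166323/35327765426) - 408823) = -758375/(-37462426197/35327765426 - 408823) = -758375/(-14442840507179795/35327765426) = -758375*(-35327765426/14442840507179795) = 5358338820988550/2888568101435959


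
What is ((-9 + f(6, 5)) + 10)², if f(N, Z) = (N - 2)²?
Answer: 289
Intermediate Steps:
f(N, Z) = (-2 + N)²
((-9 + f(6, 5)) + 10)² = ((-9 + (-2 + 6)²) + 10)² = ((-9 + 4²) + 10)² = ((-9 + 16) + 10)² = (7 + 10)² = 17² = 289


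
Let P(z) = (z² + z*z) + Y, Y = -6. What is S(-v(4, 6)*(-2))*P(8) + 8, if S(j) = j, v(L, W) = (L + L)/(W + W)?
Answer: 512/3 ≈ 170.67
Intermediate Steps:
v(L, W) = L/W (v(L, W) = (2*L)/((2*W)) = (2*L)*(1/(2*W)) = L/W)
P(z) = -6 + 2*z² (P(z) = (z² + z*z) - 6 = (z² + z²) - 6 = 2*z² - 6 = -6 + 2*z²)
S(-v(4, 6)*(-2))*P(8) + 8 = (-4/6*(-2))*(-6 + 2*8²) + 8 = (-4/6*(-2))*(-6 + 2*64) + 8 = (-1*⅔*(-2))*(-6 + 128) + 8 = -⅔*(-2)*122 + 8 = (4/3)*122 + 8 = 488/3 + 8 = 512/3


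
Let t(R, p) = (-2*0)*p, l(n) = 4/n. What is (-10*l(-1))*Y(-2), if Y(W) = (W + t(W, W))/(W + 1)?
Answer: 80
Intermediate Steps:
t(R, p) = 0 (t(R, p) = 0*p = 0)
Y(W) = W/(1 + W) (Y(W) = (W + 0)/(W + 1) = W/(1 + W))
(-10*l(-1))*Y(-2) = (-40/(-1))*(-2/(1 - 2)) = (-40*(-1))*(-2/(-1)) = (-10*(-4))*(-2*(-1)) = 40*2 = 80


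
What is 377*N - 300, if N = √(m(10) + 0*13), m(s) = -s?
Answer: -300 + 377*I*√10 ≈ -300.0 + 1192.2*I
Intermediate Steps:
N = I*√10 (N = √(-1*10 + 0*13) = √(-10 + 0) = √(-10) = I*√10 ≈ 3.1623*I)
377*N - 300 = 377*(I*√10) - 300 = 377*I*√10 - 300 = -300 + 377*I*√10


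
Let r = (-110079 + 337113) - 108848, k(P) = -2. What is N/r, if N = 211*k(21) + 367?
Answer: -55/118186 ≈ -0.00046537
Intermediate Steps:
r = 118186 (r = 227034 - 108848 = 118186)
N = -55 (N = 211*(-2) + 367 = -422 + 367 = -55)
N/r = -55/118186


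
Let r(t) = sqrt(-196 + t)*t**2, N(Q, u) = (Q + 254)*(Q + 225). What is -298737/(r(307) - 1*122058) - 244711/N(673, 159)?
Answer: -4701627037734769/14182263604570266 - 493959009*sqrt(111)/17036857171 ≈ -0.63698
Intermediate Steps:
N(Q, u) = (225 + Q)*(254 + Q) (N(Q, u) = (254 + Q)*(225 + Q) = (225 + Q)*(254 + Q))
r(t) = t**2*sqrt(-196 + t)
-298737/(r(307) - 1*122058) - 244711/N(673, 159) = -298737/(307**2*sqrt(-196 + 307) - 1*122058) - 244711/(57150 + 673**2 + 479*673) = -298737/(94249*sqrt(111) - 122058) - 244711/(57150 + 452929 + 322367) = -298737/(-122058 + 94249*sqrt(111)) - 244711/832446 = -244711/832446 - 298737/(-122058 + 94249*sqrt(111))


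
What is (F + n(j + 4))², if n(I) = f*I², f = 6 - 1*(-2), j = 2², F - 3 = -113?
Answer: 161604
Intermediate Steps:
F = -110 (F = 3 - 113 = -110)
j = 4
f = 8 (f = 6 + 2 = 8)
n(I) = 8*I²
(F + n(j + 4))² = (-110 + 8*(4 + 4)²)² = (-110 + 8*8²)² = (-110 + 8*64)² = (-110 + 512)² = 402² = 161604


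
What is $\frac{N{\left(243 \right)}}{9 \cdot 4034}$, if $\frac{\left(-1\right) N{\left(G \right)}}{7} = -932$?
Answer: $\frac{3262}{18153} \approx 0.17969$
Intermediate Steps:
$N{\left(G \right)} = 6524$ ($N{\left(G \right)} = \left(-7\right) \left(-932\right) = 6524$)
$\frac{N{\left(243 \right)}}{9 \cdot 4034} = \frac{6524}{9 \cdot 4034} = \frac{6524}{36306} = 6524 \cdot \frac{1}{36306} = \frac{3262}{18153}$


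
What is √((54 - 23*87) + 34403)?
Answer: 2*√8114 ≈ 180.16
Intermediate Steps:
√((54 - 23*87) + 34403) = √((54 - 2001) + 34403) = √(-1947 + 34403) = √32456 = 2*√8114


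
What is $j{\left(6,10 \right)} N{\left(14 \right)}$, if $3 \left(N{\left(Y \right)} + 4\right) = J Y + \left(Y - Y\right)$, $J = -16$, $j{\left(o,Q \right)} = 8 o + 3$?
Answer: $-4012$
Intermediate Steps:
$j{\left(o,Q \right)} = 3 + 8 o$
$N{\left(Y \right)} = -4 - \frac{16 Y}{3}$ ($N{\left(Y \right)} = -4 + \frac{- 16 Y + \left(Y - Y\right)}{3} = -4 + \frac{- 16 Y + 0}{3} = -4 + \frac{\left(-16\right) Y}{3} = -4 - \frac{16 Y}{3}$)
$j{\left(6,10 \right)} N{\left(14 \right)} = \left(3 + 8 \cdot 6\right) \left(-4 - \frac{224}{3}\right) = \left(3 + 48\right) \left(-4 - \frac{224}{3}\right) = 51 \left(- \frac{236}{3}\right) = -4012$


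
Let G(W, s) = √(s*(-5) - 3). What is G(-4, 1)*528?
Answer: 1056*I*√2 ≈ 1493.4*I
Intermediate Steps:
G(W, s) = √(-3 - 5*s) (G(W, s) = √(-5*s - 3) = √(-3 - 5*s))
G(-4, 1)*528 = √(-3 - 5*1)*528 = √(-3 - 5)*528 = √(-8)*528 = (2*I*√2)*528 = 1056*I*√2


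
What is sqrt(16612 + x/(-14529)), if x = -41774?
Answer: sqrt(3507264597138)/14529 ≈ 128.90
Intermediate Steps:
sqrt(16612 + x/(-14529)) = sqrt(16612 - 41774/(-14529)) = sqrt(16612 - 41774*(-1/14529)) = sqrt(16612 + 41774/14529) = sqrt(241397522/14529) = sqrt(3507264597138)/14529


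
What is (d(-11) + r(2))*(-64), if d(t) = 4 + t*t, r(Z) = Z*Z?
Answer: -8256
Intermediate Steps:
r(Z) = Z**2
d(t) = 4 + t**2
(d(-11) + r(2))*(-64) = ((4 + (-11)**2) + 2**2)*(-64) = ((4 + 121) + 4)*(-64) = (125 + 4)*(-64) = 129*(-64) = -8256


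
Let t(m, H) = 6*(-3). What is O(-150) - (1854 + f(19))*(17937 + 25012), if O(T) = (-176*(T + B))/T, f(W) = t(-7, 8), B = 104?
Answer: -5914081348/75 ≈ -7.8854e+7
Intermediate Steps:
t(m, H) = -18
f(W) = -18
O(T) = (-18304 - 176*T)/T (O(T) = (-176*(T + 104))/T = (-176*(104 + T))/T = (-18304 - 176*T)/T)
O(-150) - (1854 + f(19))*(17937 + 25012) = (-176 - 18304/(-150)) - (1854 - 18)*(17937 + 25012) = (-176 - 18304*(-1/150)) - 1836*42949 = (-176 + 9152/75) - 1*78854364 = -4048/75 - 78854364 = -5914081348/75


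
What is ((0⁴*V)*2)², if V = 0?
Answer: 0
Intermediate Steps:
((0⁴*V)*2)² = ((0⁴*0)*2)² = ((0*0)*2)² = (0*2)² = 0² = 0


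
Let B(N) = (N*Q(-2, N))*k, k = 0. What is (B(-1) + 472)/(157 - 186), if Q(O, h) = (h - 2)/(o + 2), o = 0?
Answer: -472/29 ≈ -16.276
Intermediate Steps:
Q(O, h) = -1 + h/2 (Q(O, h) = (h - 2)/(0 + 2) = (-2 + h)/2 = (-2 + h)*(½) = -1 + h/2)
B(N) = 0 (B(N) = (N*(-1 + N/2))*0 = 0)
(B(-1) + 472)/(157 - 186) = (0 + 472)/(157 - 186) = 472/(-29) = 472*(-1/29) = -472/29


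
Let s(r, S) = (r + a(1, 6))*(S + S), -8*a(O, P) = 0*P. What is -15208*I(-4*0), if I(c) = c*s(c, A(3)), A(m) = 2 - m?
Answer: 0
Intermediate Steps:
a(O, P) = 0 (a(O, P) = -0*P = -1/8*0 = 0)
s(r, S) = 2*S*r (s(r, S) = (r + 0)*(S + S) = r*(2*S) = 2*S*r)
I(c) = -2*c**2 (I(c) = c*(2*(2 - 1*3)*c) = c*(2*(2 - 3)*c) = c*(2*(-1)*c) = c*(-2*c) = -2*c**2)
-15208*I(-4*0) = -(-30416)*(-4*0)**2 = -(-30416)*0**2 = -(-30416)*0 = -15208*0 = 0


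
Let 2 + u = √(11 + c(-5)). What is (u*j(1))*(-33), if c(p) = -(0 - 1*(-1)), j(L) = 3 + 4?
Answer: 462 - 231*√10 ≈ -268.49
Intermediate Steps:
j(L) = 7
c(p) = -1 (c(p) = -(0 + 1) = -1*1 = -1)
u = -2 + √10 (u = -2 + √(11 - 1) = -2 + √10 ≈ 1.1623)
(u*j(1))*(-33) = ((-2 + √10)*7)*(-33) = (-14 + 7*√10)*(-33) = 462 - 231*√10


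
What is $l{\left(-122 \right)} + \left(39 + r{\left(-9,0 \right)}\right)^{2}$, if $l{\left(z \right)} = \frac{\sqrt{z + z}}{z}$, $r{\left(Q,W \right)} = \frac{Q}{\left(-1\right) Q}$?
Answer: $1444 - \frac{i \sqrt{61}}{61} \approx 1444.0 - 0.12804 i$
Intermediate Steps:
$r{\left(Q,W \right)} = -1$ ($r{\left(Q,W \right)} = Q \left(- \frac{1}{Q}\right) = -1$)
$l{\left(z \right)} = \frac{\sqrt{2}}{\sqrt{z}}$ ($l{\left(z \right)} = \frac{\sqrt{2 z}}{z} = \frac{\sqrt{2} \sqrt{z}}{z} = \frac{\sqrt{2}}{\sqrt{z}}$)
$l{\left(-122 \right)} + \left(39 + r{\left(-9,0 \right)}\right)^{2} = \frac{\sqrt{2}}{i \sqrt{122}} + \left(39 - 1\right)^{2} = \sqrt{2} \left(- \frac{i \sqrt{122}}{122}\right) + 38^{2} = - \frac{i \sqrt{61}}{61} + 1444 = 1444 - \frac{i \sqrt{61}}{61}$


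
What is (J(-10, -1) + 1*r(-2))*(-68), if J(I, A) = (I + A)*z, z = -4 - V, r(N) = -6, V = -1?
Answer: -1836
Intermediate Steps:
z = -3 (z = -4 - 1*(-1) = -4 + 1 = -3)
J(I, A) = -3*A - 3*I (J(I, A) = (I + A)*(-3) = (A + I)*(-3) = -3*A - 3*I)
(J(-10, -1) + 1*r(-2))*(-68) = ((-3*(-1) - 3*(-10)) + 1*(-6))*(-68) = ((3 + 30) - 6)*(-68) = (33 - 6)*(-68) = 27*(-68) = -1836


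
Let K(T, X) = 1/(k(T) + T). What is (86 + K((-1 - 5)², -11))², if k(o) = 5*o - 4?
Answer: 332442289/44944 ≈ 7396.8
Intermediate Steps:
k(o) = -4 + 5*o
K(T, X) = 1/(-4 + 6*T) (K(T, X) = 1/((-4 + 5*T) + T) = 1/(-4 + 6*T))
(86 + K((-1 - 5)², -11))² = (86 + 1/(2*(-2 + 3*(-1 - 5)²)))² = (86 + 1/(2*(-2 + 3*(-6)²)))² = (86 + 1/(2*(-2 + 3*36)))² = (86 + 1/(2*(-2 + 108)))² = (86 + (½)/106)² = (86 + (½)*(1/106))² = (86 + 1/212)² = (18233/212)² = 332442289/44944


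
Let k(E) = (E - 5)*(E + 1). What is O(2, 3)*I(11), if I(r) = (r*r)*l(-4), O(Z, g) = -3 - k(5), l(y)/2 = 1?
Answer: -726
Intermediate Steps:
l(y) = 2 (l(y) = 2*1 = 2)
k(E) = (1 + E)*(-5 + E) (k(E) = (-5 + E)*(1 + E) = (1 + E)*(-5 + E))
O(Z, g) = -3 (O(Z, g) = -3 - (-5 + 5² - 4*5) = -3 - (-5 + 25 - 20) = -3 - 1*0 = -3 + 0 = -3)
I(r) = 2*r² (I(r) = (r*r)*2 = r²*2 = 2*r²)
O(2, 3)*I(11) = -6*11² = -6*121 = -3*242 = -726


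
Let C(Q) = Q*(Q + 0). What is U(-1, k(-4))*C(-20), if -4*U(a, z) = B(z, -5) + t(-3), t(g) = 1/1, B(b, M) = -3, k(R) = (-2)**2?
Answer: 200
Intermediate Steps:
k(R) = 4
t(g) = 1 (t(g) = 1*1 = 1)
C(Q) = Q**2 (C(Q) = Q*Q = Q**2)
U(a, z) = 1/2 (U(a, z) = -(-3 + 1)/4 = -1/4*(-2) = 1/2)
U(-1, k(-4))*C(-20) = (1/2)*(-20)**2 = (1/2)*400 = 200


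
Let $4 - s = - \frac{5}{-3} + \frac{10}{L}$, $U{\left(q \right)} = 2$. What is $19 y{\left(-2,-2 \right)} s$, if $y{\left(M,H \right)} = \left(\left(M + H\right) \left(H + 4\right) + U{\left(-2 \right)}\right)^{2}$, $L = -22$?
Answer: $\frac{20976}{11} \approx 1906.9$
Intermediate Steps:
$s = \frac{92}{33}$ ($s = 4 - \left(- \frac{5}{-3} + \frac{10}{-22}\right) = 4 - \left(\left(-5\right) \left(- \frac{1}{3}\right) + 10 \left(- \frac{1}{22}\right)\right) = 4 - \left(\frac{5}{3} - \frac{5}{11}\right) = 4 - \frac{40}{33} = \frac{92}{33} \approx 2.7879$)
$y{\left(M,H \right)} = \left(2 + \left(4 + H\right) \left(H + M\right)\right)^{2}$ ($y{\left(M,H \right)} = \left(\left(M + H\right) \left(H + 4\right) + 2\right)^{2} = \left(\left(H + M\right) \left(4 + H\right) + 2\right)^{2} = \left(\left(4 + H\right) \left(H + M\right) + 2\right)^{2} = \left(2 + \left(4 + H\right) \left(H + M\right)\right)^{2}$)
$19 y{\left(-2,-2 \right)} s = 19 \left(2 + \left(-2\right)^{2} + 4 \left(-2\right) + 4 \left(-2\right) - -4\right)^{2} \cdot \frac{92}{33} = 19 \left(2 + 4 - 8 - 8 + 4\right)^{2} \cdot \frac{92}{33} = 19 \left(-6\right)^{2} \cdot \frac{92}{33} = 19 \cdot 36 \cdot \frac{92}{33} = 684 \cdot \frac{92}{33} = \frac{20976}{11}$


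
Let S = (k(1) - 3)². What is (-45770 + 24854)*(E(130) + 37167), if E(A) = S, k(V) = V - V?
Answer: -777573216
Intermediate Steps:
k(V) = 0
S = 9 (S = (0 - 3)² = (-3)² = 9)
E(A) = 9
(-45770 + 24854)*(E(130) + 37167) = (-45770 + 24854)*(9 + 37167) = -20916*37176 = -777573216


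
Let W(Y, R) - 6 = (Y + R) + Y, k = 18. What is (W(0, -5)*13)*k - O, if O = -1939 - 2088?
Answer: 4261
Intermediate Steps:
W(Y, R) = 6 + R + 2*Y (W(Y, R) = 6 + ((Y + R) + Y) = 6 + ((R + Y) + Y) = 6 + (R + 2*Y) = 6 + R + 2*Y)
O = -4027
(W(0, -5)*13)*k - O = ((6 - 5 + 2*0)*13)*18 - 1*(-4027) = ((6 - 5 + 0)*13)*18 + 4027 = (1*13)*18 + 4027 = 13*18 + 4027 = 234 + 4027 = 4261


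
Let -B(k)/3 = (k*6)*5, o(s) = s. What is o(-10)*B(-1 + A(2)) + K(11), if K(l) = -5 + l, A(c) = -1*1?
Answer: -1794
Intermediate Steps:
A(c) = -1
B(k) = -90*k (B(k) = -3*k*6*5 = -3*6*k*5 = -90*k)
o(-10)*B(-1 + A(2)) + K(11) = -(-900)*(-1 - 1) + (-5 + 11) = -(-900)*(-2) + 6 = -10*180 + 6 = -1800 + 6 = -1794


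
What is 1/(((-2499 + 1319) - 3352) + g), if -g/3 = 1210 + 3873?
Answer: -1/19781 ≈ -5.0554e-5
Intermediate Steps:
g = -15249 (g = -3*(1210 + 3873) = -3*5083 = -15249)
1/(((-2499 + 1319) - 3352) + g) = 1/(((-2499 + 1319) - 3352) - 15249) = 1/((-1180 - 3352) - 15249) = 1/(-4532 - 15249) = 1/(-19781) = -1/19781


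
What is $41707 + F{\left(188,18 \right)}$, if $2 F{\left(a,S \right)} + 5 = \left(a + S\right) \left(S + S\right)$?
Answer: $\frac{90825}{2} \approx 45413.0$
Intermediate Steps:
$F{\left(a,S \right)} = - \frac{5}{2} + S \left(S + a\right)$ ($F{\left(a,S \right)} = - \frac{5}{2} + \frac{\left(a + S\right) \left(S + S\right)}{2} = - \frac{5}{2} + \frac{\left(S + a\right) 2 S}{2} = - \frac{5}{2} + \frac{2 S \left(S + a\right)}{2} = - \frac{5}{2} + S \left(S + a\right)$)
$41707 + F{\left(188,18 \right)} = 41707 + \left(- \frac{5}{2} + 18^{2} + 18 \cdot 188\right) = 41707 + \left(- \frac{5}{2} + 324 + 3384\right) = 41707 + \frac{7411}{2} = \frac{90825}{2}$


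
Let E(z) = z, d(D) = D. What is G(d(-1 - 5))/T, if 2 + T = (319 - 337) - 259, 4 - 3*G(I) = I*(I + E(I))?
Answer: 68/837 ≈ 0.081243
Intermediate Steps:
G(I) = 4/3 - 2*I²/3 (G(I) = 4/3 - I*(I + I)/3 = 4/3 - I*2*I/3 = 4/3 - 2*I²/3)
T = -279 (T = -2 + ((319 - 337) - 259) = -2 + (-18 - 259) = -2 - 277 = -279)
G(d(-1 - 5))/T = (4/3 - 2*(-1 - 5)²/3)/(-279) = (4/3 - ⅔*(-6)²)*(-1/279) = (4/3 - ⅔*36)*(-1/279) = (4/3 - 24)*(-1/279) = -68/3*(-1/279) = 68/837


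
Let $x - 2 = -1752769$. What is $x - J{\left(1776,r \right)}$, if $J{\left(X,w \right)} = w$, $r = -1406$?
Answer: $-1751361$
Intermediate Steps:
$x = -1752767$ ($x = 2 - 1752769 = -1752767$)
$x - J{\left(1776,r \right)} = -1752767 - -1406 = -1752767 + 1406 = -1751361$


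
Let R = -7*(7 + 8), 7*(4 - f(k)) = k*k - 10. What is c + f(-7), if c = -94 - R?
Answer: 66/7 ≈ 9.4286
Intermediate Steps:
f(k) = 38/7 - k²/7 (f(k) = 4 - (k*k - 10)/7 = 4 - (k² - 10)/7 = 4 - (-10 + k²)/7 = 4 + (10/7 - k²/7) = 38/7 - k²/7)
R = -105 (R = -7*15 = -105)
c = 11 (c = -94 - 1*(-105) = -94 + 105 = 11)
c + f(-7) = 11 + (38/7 - ⅐*(-7)²) = 11 + (38/7 - ⅐*49) = 11 + (38/7 - 7) = 11 - 11/7 = 66/7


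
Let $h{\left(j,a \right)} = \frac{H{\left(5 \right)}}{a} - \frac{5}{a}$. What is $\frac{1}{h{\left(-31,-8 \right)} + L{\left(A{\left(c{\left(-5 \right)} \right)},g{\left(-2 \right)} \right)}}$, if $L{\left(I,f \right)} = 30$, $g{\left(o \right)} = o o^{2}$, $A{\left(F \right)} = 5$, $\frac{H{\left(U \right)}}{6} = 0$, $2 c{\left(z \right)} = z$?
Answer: $\frac{8}{245} \approx 0.032653$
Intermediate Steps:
$c{\left(z \right)} = \frac{z}{2}$
$H{\left(U \right)} = 0$ ($H{\left(U \right)} = 6 \cdot 0 = 0$)
$g{\left(o \right)} = o^{3}$
$h{\left(j,a \right)} = - \frac{5}{a}$ ($h{\left(j,a \right)} = \frac{0}{a} - \frac{5}{a} = 0 - \frac{5}{a} = - \frac{5}{a}$)
$\frac{1}{h{\left(-31,-8 \right)} + L{\left(A{\left(c{\left(-5 \right)} \right)},g{\left(-2 \right)} \right)}} = \frac{1}{- \frac{5}{-8} + 30} = \frac{1}{\left(-5\right) \left(- \frac{1}{8}\right) + 30} = \frac{1}{\frac{5}{8} + 30} = \frac{1}{\frac{245}{8}} = \frac{8}{245}$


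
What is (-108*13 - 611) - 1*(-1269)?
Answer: -746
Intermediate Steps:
(-108*13 - 611) - 1*(-1269) = (-1404 - 611) + 1269 = -2015 + 1269 = -746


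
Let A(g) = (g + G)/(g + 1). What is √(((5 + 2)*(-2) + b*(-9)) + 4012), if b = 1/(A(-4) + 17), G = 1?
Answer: √15990/2 ≈ 63.226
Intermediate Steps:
A(g) = 1 (A(g) = (g + 1)/(g + 1) = (1 + g)/(1 + g) = 1)
b = 1/18 (b = 1/(1 + 17) = 1/18 ≈ 0.055556)
√(((5 + 2)*(-2) + b*(-9)) + 4012) = √(((5 + 2)*(-2) + (1/18)*(-9)) + 4012) = √((7*(-2) - ½) + 4012) = √((-14 - ½) + 4012) = √(-29/2 + 4012) = √(7995/2) = √15990/2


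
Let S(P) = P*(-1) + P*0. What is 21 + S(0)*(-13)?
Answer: 21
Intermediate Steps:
S(P) = -P (S(P) = -P + 0 = -P)
21 + S(0)*(-13) = 21 - 1*0*(-13) = 21 + 0*(-13) = 21 + 0 = 21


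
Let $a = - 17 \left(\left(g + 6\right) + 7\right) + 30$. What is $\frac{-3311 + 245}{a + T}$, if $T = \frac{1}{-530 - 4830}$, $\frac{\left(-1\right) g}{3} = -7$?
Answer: $\frac{16433760}{2937281} \approx 5.5949$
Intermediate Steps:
$g = 21$ ($g = \left(-3\right) \left(-7\right) = 21$)
$a = -548$ ($a = - 17 \left(\left(21 + 6\right) + 7\right) + 30 = - 17 \left(27 + 7\right) + 30 = \left(-17\right) 34 + 30 = -578 + 30 = -548$)
$T = - \frac{1}{5360}$ ($T = \frac{1}{-5360} = - \frac{1}{5360} \approx -0.00018657$)
$\frac{-3311 + 245}{a + T} = \frac{-3311 + 245}{-548 - \frac{1}{5360}} = - \frac{3066}{- \frac{2937281}{5360}} = \left(-3066\right) \left(- \frac{5360}{2937281}\right) = \frac{16433760}{2937281}$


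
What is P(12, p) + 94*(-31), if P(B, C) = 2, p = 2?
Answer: -2912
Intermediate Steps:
P(12, p) + 94*(-31) = 2 + 94*(-31) = 2 - 2914 = -2912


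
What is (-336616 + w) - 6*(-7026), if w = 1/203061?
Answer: -59793342059/203061 ≈ -2.9446e+5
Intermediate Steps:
w = 1/203061 ≈ 4.9246e-6
(-336616 + w) - 6*(-7026) = (-336616 + 1/203061) - 6*(-7026) = -68353581575/203061 + 42156 = -59793342059/203061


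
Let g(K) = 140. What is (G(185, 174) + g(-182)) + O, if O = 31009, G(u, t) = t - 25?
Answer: 31298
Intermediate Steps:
G(u, t) = -25 + t
(G(185, 174) + g(-182)) + O = ((-25 + 174) + 140) + 31009 = (149 + 140) + 31009 = 289 + 31009 = 31298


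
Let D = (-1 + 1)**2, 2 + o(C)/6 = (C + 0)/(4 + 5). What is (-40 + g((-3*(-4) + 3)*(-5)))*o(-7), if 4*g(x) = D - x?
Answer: 2125/6 ≈ 354.17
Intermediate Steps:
o(C) = -12 + 2*C/3 (o(C) = -12 + 6*((C + 0)/(4 + 5)) = -12 + 6*(C/9) = -12 + 2*C/3)
D = 0 (D = 0**2 = 0)
g(x) = -x/4 (g(x) = (0 - x)/4 = (-x)/4 = -x/4)
(-40 + g((-3*(-4) + 3)*(-5)))*o(-7) = (-40 - (-3*(-4) + 3)*(-5)/4)*(-12 + (2/3)*(-7)) = (-40 - (12 + 3)*(-5)/4)*(-12 - 14/3) = (-40 - 15*(-5)/4)*(-50/3) = (-40 - 1/4*(-75))*(-50/3) = (-40 + 75/4)*(-50/3) = -85/4*(-50/3) = 2125/6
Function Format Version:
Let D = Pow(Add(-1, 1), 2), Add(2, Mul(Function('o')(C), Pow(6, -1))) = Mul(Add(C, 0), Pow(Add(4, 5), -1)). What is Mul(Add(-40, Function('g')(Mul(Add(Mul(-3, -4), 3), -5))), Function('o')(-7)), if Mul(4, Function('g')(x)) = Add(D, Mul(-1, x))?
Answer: Rational(2125, 6) ≈ 354.17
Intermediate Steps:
Function('o')(C) = Add(-12, Mul(Rational(2, 3), C)) (Function('o')(C) = Add(-12, Mul(6, Mul(Add(C, 0), Pow(Add(4, 5), -1)))) = Add(-12, Mul(6, Mul(C, Pow(9, -1)))) = Add(-12, Mul(6, Mul(C, Rational(1, 9)))) = Add(-12, Mul(6, Mul(Rational(1, 9), C))) = Add(-12, Mul(Rational(2, 3), C)))
D = 0 (D = Pow(0, 2) = 0)
Function('g')(x) = Mul(Rational(-1, 4), x) (Function('g')(x) = Mul(Rational(1, 4), Add(0, Mul(-1, x))) = Mul(Rational(1, 4), Mul(-1, x)) = Mul(Rational(-1, 4), x))
Mul(Add(-40, Function('g')(Mul(Add(Mul(-3, -4), 3), -5))), Function('o')(-7)) = Mul(Add(-40, Mul(Rational(-1, 4), Mul(Add(Mul(-3, -4), 3), -5))), Add(-12, Mul(Rational(2, 3), -7))) = Mul(Add(-40, Mul(Rational(-1, 4), Mul(Add(12, 3), -5))), Add(-12, Rational(-14, 3))) = Mul(Add(-40, Mul(Rational(-1, 4), Mul(15, -5))), Rational(-50, 3)) = Mul(Add(-40, Mul(Rational(-1, 4), -75)), Rational(-50, 3)) = Mul(Add(-40, Rational(75, 4)), Rational(-50, 3)) = Mul(Rational(-85, 4), Rational(-50, 3)) = Rational(2125, 6)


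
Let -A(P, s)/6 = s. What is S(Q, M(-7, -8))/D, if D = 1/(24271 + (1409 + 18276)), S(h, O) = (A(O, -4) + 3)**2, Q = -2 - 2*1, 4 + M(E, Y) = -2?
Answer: 32043924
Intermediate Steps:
M(E, Y) = -6 (M(E, Y) = -4 - 2 = -6)
Q = -4 (Q = -2 - 2 = -4)
A(P, s) = -6*s
S(h, O) = 729 (S(h, O) = (-6*(-4) + 3)**2 = (24 + 3)**2 = 27**2 = 729)
D = 1/43956 (D = 1/(24271 + 19685) = 1/43956 ≈ 2.2750e-5)
S(Q, M(-7, -8))/D = 729/(1/43956) = 729*43956 = 32043924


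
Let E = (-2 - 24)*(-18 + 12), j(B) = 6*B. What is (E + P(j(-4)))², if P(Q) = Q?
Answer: 17424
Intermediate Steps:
E = 156 (E = -26*(-6) = 156)
(E + P(j(-4)))² = (156 + 6*(-4))² = (156 - 24)² = 132² = 17424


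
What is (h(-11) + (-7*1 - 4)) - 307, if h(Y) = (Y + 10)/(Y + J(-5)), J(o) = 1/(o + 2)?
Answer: -10809/34 ≈ -317.91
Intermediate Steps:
J(o) = 1/(2 + o)
h(Y) = (10 + Y)/(-⅓ + Y) (h(Y) = (Y + 10)/(Y + 1/(2 - 5)) = (10 + Y)/(Y + 1/(-3)) = (10 + Y)/(Y - ⅓) = (10 + Y)/(-⅓ + Y))
(h(-11) + (-7*1 - 4)) - 307 = (3*(10 - 11)/(-1 + 3*(-11)) + (-7*1 - 4)) - 307 = (3*(-1)/(-1 - 33) + (-7 - 4)) - 307 = (3*(-1)/(-34) - 11) - 307 = (3*(-1/34)*(-1) - 11) - 307 = (3/34 - 11) - 307 = -371/34 - 307 = -10809/34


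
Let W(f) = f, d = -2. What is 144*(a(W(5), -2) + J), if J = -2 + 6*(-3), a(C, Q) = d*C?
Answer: -4320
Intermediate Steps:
a(C, Q) = -2*C
J = -20 (J = -2 - 18 = -20)
144*(a(W(5), -2) + J) = 144*(-2*5 - 20) = 144*(-10 - 20) = 144*(-30) = -4320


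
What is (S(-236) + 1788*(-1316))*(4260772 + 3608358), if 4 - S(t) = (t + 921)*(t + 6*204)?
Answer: -23841764167920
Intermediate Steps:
S(t) = 4 - (921 + t)*(1224 + t) (S(t) = 4 - (t + 921)*(t + 6*204) = 4 - (921 + t)*(t + 1224) = 4 - (921 + t)*(1224 + t))
(S(-236) + 1788*(-1316))*(4260772 + 3608358) = ((-1127300 - 1*(-236)**2 - 2145*(-236)) + 1788*(-1316))*(4260772 + 3608358) = ((-1127300 - 1*55696 + 506220) - 2353008)*7869130 = ((-1127300 - 55696 + 506220) - 2353008)*7869130 = (-676776 - 2353008)*7869130 = -3029784*7869130 = -23841764167920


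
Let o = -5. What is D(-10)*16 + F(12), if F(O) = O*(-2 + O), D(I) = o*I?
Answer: 920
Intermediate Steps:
D(I) = -5*I
D(-10)*16 + F(12) = -5*(-10)*16 + 12*(-2 + 12) = 50*16 + 12*10 = 800 + 120 = 920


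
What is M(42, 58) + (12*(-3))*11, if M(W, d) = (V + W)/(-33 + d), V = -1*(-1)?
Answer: -9857/25 ≈ -394.28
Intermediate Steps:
V = 1
M(W, d) = (1 + W)/(-33 + d)
M(42, 58) + (12*(-3))*11 = (1 + 42)/(-33 + 58) + (12*(-3))*11 = 43/25 - 36*11 = (1/25)*43 - 396 = 43/25 - 396 = -9857/25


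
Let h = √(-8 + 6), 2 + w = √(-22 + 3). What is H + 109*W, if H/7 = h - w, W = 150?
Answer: 16364 - 7*I*√19 + 7*I*√2 ≈ 16364.0 - 20.613*I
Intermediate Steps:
w = -2 + I*√19 (w = -2 + √(-22 + 3) = -2 + √(-19) = -2 + I*√19 ≈ -2.0 + 4.3589*I)
h = I*√2 (h = √(-2) = I*√2 ≈ 1.4142*I)
H = 14 - 7*I*√19 + 7*I*√2 (H = 7*(I*√2 - (-2 + I*√19)) = 7*(I*√2 + (2 - I*√19)) = 7*(2 + I*√2 - I*√19) = 14 - 7*I*√19 + 7*I*√2 ≈ 14.0 - 20.613*I)
H + 109*W = (14 - 7*I*√19 + 7*I*√2) + 109*150 = (14 - 7*I*√19 + 7*I*√2) + 16350 = 16364 - 7*I*√19 + 7*I*√2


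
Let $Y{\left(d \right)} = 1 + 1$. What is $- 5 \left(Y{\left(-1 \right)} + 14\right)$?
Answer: $-80$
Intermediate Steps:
$Y{\left(d \right)} = 2$
$- 5 \left(Y{\left(-1 \right)} + 14\right) = - 5 \left(2 + 14\right) = \left(-5\right) 16 = -80$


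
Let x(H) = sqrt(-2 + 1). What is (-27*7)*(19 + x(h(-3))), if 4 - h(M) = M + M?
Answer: -3591 - 189*I ≈ -3591.0 - 189.0*I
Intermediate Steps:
h(M) = 4 - 2*M (h(M) = 4 - (M + M) = 4 - 2*M)
x(H) = I (x(H) = sqrt(-1) = I)
(-27*7)*(19 + x(h(-3))) = (-27*7)*(19 + I) = -189*(19 + I) = -3591 - 189*I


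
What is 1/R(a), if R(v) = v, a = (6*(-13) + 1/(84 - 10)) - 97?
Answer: -74/12949 ≈ -0.0057147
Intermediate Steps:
a = -12949/74 (a = (-78 + 1/74) - 97 = -5771/74 - 97 = -12949/74 ≈ -174.99)
1/R(a) = 1/(-12949/74) = -74/12949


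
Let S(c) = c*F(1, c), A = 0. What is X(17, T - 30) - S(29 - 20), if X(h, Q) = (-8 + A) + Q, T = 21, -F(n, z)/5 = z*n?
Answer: 388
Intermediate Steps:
F(n, z) = -5*n*z (F(n, z) = -5*z*n = -5*n*z)
S(c) = -5*c**2 (S(c) = c*(-5*1*c) = c*(-5*c) = -5*c**2)
X(h, Q) = -8 + Q (X(h, Q) = (-8 + 0) + Q = -8 + Q)
X(17, T - 30) - S(29 - 20) = (-8 + (21 - 30)) - (-5)*(29 - 20)**2 = (-8 - 9) - (-5)*9**2 = -17 - (-5)*81 = -17 - 1*(-405) = -17 + 405 = 388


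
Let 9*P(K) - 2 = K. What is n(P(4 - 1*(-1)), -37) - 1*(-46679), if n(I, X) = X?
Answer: 46642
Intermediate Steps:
P(K) = 2/9 + K/9
n(P(4 - 1*(-1)), -37) - 1*(-46679) = -37 - 1*(-46679) = -37 + 46679 = 46642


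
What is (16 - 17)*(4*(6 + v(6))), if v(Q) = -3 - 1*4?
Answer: 4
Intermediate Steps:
v(Q) = -7 (v(Q) = -3 - 4 = -7)
(16 - 17)*(4*(6 + v(6))) = (16 - 17)*(4*(6 - 7)) = -4*(-1) = -1*(-4) = 4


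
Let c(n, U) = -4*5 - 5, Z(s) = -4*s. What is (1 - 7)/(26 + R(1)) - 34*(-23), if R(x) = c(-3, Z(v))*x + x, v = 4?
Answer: 779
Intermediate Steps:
c(n, U) = -25 (c(n, U) = -20 - 5 = -25)
R(x) = -24*x (R(x) = -25*x + x = -24*x)
(1 - 7)/(26 + R(1)) - 34*(-23) = (1 - 7)/(26 - 24*1) - 34*(-23) = -6/(26 - 24) + 782 = -6/2 + 782 = -6*½ + 782 = -3 + 782 = 779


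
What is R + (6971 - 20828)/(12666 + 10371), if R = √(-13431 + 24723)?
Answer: -4619/7679 + 2*√2823 ≈ 105.66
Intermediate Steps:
R = 2*√2823 (R = √11292 = 2*√2823 ≈ 106.26)
R + (6971 - 20828)/(12666 + 10371) = 2*√2823 + (6971 - 20828)/(12666 + 10371) = 2*√2823 - 13857/23037 = 2*√2823 - 13857*1/23037 = 2*√2823 - 4619/7679 = -4619/7679 + 2*√2823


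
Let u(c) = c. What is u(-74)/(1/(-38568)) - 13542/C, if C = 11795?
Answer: 33663293898/11795 ≈ 2.8540e+6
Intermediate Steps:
u(-74)/(1/(-38568)) - 13542/C = -74/(1/(-38568)) - 13542/11795 = -74/(-1/38568) - 13542*1/11795 = -74*(-38568) - 13542/11795 = 2854032 - 13542/11795 = 33663293898/11795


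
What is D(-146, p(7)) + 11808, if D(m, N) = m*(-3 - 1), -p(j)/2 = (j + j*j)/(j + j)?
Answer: 12392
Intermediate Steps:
p(j) = -(j + j²)/j (p(j) = -2*(j + j*j)/(j + j) = -2*(j + j²)/(2*j) = -2*(j + j²)*1/(2*j) = -(j + j²)/j)
D(m, N) = -4*m (D(m, N) = m*(-4) = -4*m)
D(-146, p(7)) + 11808 = -4*(-146) + 11808 = 584 + 11808 = 12392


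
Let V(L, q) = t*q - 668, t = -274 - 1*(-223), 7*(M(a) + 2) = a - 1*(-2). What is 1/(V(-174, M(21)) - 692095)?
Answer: -7/4849800 ≈ -1.4434e-6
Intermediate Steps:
M(a) = -12/7 + a/7 (M(a) = -2 + (a - 1*(-2))/7 = -2 + (a + 2)/7 = -2 + (2 + a)/7 = -2 + (2/7 + a/7) = -12/7 + a/7)
t = -51 (t = -274 + 223 = -51)
V(L, q) = -668 - 51*q (V(L, q) = -51*q - 668 = -668 - 51*q)
1/(V(-174, M(21)) - 692095) = 1/((-668 - 51*(-12/7 + (⅐)*21)) - 692095) = 1/((-668 - 51*(-12/7 + 3)) - 692095) = 1/((-668 - 51*9/7) - 692095) = 1/((-668 - 459/7) - 692095) = 1/(-5135/7 - 692095) = 1/(-4849800/7) = -7/4849800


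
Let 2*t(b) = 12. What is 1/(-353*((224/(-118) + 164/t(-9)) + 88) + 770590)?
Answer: 177/129306896 ≈ 1.3688e-6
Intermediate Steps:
t(b) = 6 (t(b) = (1/2)*12 = 6)
1/(-353*((224/(-118) + 164/t(-9)) + 88) + 770590) = 1/(-353*((224/(-118) + 164/6) + 88) + 770590) = 1/(-353*((224*(-1/118) + 164*(1/6)) + 88) + 770590) = 1/(-353*((-112/59 + 82/3) + 88) + 770590) = 1/(-353*(4502/177 + 88) + 770590) = 1/(-353*20078/177 + 770590) = 1/(-7087534/177 + 770590) = 1/(129306896/177) = 177/129306896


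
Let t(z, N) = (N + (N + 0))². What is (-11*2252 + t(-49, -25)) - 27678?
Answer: -49950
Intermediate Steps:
t(z, N) = 4*N² (t(z, N) = (N + N)² = (2*N)² = 4*N²)
(-11*2252 + t(-49, -25)) - 27678 = (-11*2252 + 4*(-25)²) - 27678 = (-24772 + 4*625) - 27678 = (-24772 + 2500) - 27678 = -22272 - 27678 = -49950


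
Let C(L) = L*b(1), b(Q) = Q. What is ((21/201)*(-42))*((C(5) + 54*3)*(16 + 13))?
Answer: -1423842/67 ≈ -21251.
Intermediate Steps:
C(L) = L (C(L) = L*1 = L)
((21/201)*(-42))*((C(5) + 54*3)*(16 + 13)) = ((21/201)*(-42))*((5 + 54*3)*(16 + 13)) = ((21*(1/201))*(-42))*((5 + 162)*29) = ((7/67)*(-42))*(167*29) = -294/67*4843 = -1423842/67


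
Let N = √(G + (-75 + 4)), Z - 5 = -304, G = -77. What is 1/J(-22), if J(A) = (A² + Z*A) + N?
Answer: 3531/24935996 - I*√37/24935996 ≈ 0.0001416 - 2.4394e-7*I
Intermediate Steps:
Z = -299 (Z = 5 - 304 = -299)
N = 2*I*√37 (N = √(-77 + (-75 + 4)) = √(-77 - 71) = √(-148) = 2*I*√37 ≈ 12.166*I)
J(A) = A² - 299*A + 2*I*√37 (J(A) = (A² - 299*A) + 2*I*√37 = A² - 299*A + 2*I*√37)
1/J(-22) = 1/((-22)² - 299*(-22) + 2*I*√37) = 1/(484 + 6578 + 2*I*√37) = 1/(7062 + 2*I*√37)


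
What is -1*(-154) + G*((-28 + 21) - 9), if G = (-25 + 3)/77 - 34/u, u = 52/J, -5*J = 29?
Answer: 44542/455 ≈ 97.895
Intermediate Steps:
J = -29/5 (J = -⅕*29 = -29/5 ≈ -5.8000)
u = -260/29 (u = 52/(-29/5) = 52*(-5/29) = -260/29 ≈ -8.9655)
G = 3191/910 (G = (-25 + 3)/77 - 34/(-260/29) = -22*1/77 - 34*(-29/260) = -2/7 + 493/130 = 3191/910 ≈ 3.5066)
-1*(-154) + G*((-28 + 21) - 9) = -1*(-154) + 3191*((-28 + 21) - 9)/910 = 154 + 3191*(-7 - 9)/910 = 154 + (3191/910)*(-16) = 154 - 25528/455 = 44542/455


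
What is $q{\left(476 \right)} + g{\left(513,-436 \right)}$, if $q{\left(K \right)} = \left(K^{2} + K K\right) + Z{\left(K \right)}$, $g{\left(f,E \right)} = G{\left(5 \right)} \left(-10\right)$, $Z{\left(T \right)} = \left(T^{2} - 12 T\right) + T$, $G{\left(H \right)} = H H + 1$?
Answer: $674232$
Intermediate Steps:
$G{\left(H \right)} = 1 + H^{2}$ ($G{\left(H \right)} = H^{2} + 1 = 1 + H^{2}$)
$Z{\left(T \right)} = T^{2} - 11 T$
$g{\left(f,E \right)} = -260$ ($g{\left(f,E \right)} = \left(1 + 5^{2}\right) \left(-10\right) = \left(1 + 25\right) \left(-10\right) = 26 \left(-10\right) = -260$)
$q{\left(K \right)} = 2 K^{2} + K \left(-11 + K\right)$ ($q{\left(K \right)} = \left(K^{2} + K K\right) + K \left(-11 + K\right) = \left(K^{2} + K^{2}\right) + K \left(-11 + K\right) = 2 K^{2} + K \left(-11 + K\right)$)
$q{\left(476 \right)} + g{\left(513,-436 \right)} = 476 \left(-11 + 3 \cdot 476\right) - 260 = 476 \left(-11 + 1428\right) - 260 = 476 \cdot 1417 - 260 = 674492 - 260 = 674232$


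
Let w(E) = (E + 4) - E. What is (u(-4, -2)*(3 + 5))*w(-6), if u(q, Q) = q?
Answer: -128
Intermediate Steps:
w(E) = 4 (w(E) = (4 + E) - E = 4)
(u(-4, -2)*(3 + 5))*w(-6) = -4*(3 + 5)*4 = -4*8*4 = -32*4 = -128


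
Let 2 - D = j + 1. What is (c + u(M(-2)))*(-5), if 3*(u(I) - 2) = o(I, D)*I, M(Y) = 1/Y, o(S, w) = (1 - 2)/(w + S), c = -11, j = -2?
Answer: 134/3 ≈ 44.667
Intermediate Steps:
D = 3 (D = 2 - (-2 + 1) = 2 - 1*(-1) = 2 + 1 = 3)
o(S, w) = -1/(S + w)
u(I) = 2 - I/(3*(3 + I)) (u(I) = 2 + ((-1/(I + 3))*I)/3 = 2 + ((-1/(3 + I))*I)/3 = 2 + (-I/(3 + I))/3 = 2 - I/(3*(3 + I)))
(c + u(M(-2)))*(-5) = (-11 + (18 + 5/(-2))/(3*(3 + 1/(-2))))*(-5) = (-11 + (18 + 5*(-½))/(3*(3 - ½)))*(-5) = (-11 + (18 - 5/2)/(3*(5/2)))*(-5) = (-11 + (⅓)*(⅖)*(31/2))*(-5) = (-11 + 31/15)*(-5) = -134/15*(-5) = 134/3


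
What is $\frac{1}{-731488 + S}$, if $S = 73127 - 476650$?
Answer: $- \frac{1}{1135011} \approx -8.8105 \cdot 10^{-7}$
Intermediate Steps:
$S = -403523$ ($S = 73127 - 476650 = -403523$)
$\frac{1}{-731488 + S} = \frac{1}{-731488 - 403523} = \frac{1}{-1135011} = - \frac{1}{1135011}$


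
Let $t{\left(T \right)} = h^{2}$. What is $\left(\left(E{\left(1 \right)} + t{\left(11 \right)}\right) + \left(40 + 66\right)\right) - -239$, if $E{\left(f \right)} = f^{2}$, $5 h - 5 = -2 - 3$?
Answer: $346$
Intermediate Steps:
$h = 0$ ($h = 1 + \frac{-2 - 3}{5} = 1 + \frac{1}{5} \left(-5\right) = 1 - 1 = 0$)
$t{\left(T \right)} = 0$ ($t{\left(T \right)} = 0^{2} = 0$)
$\left(\left(E{\left(1 \right)} + t{\left(11 \right)}\right) + \left(40 + 66\right)\right) - -239 = \left(\left(1^{2} + 0\right) + \left(40 + 66\right)\right) - -239 = \left(\left(1 + 0\right) + 106\right) + 239 = \left(1 + 106\right) + 239 = 107 + 239 = 346$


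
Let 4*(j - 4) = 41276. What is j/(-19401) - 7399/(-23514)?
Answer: -33062341/152065038 ≈ -0.21742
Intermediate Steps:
j = 10323 (j = 4 + (¼)*41276 = 4 + 10319 = 10323)
j/(-19401) - 7399/(-23514) = 10323/(-19401) - 7399/(-23514) = 10323*(-1/19401) - 7399*(-1/23514) = -3441/6467 + 7399/23514 = -33062341/152065038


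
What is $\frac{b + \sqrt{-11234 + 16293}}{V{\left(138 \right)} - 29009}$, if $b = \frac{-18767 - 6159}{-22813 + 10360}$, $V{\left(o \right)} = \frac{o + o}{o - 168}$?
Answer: $- \frac{124630}{1806818223} - \frac{5 \sqrt{5059}}{145091} \approx -0.0025201$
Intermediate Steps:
$V{\left(o \right)} = \frac{2 o}{-168 + o}$
$b = \frac{24926}{12453}$ ($b = - \frac{24926}{-12453} = \left(-24926\right) \left(- \frac{1}{12453}\right) = \frac{24926}{12453} \approx 2.0016$)
$\frac{b + \sqrt{-11234 + 16293}}{V{\left(138 \right)} - 29009} = \frac{\frac{24926}{12453} + \sqrt{-11234 + 16293}}{2 \cdot 138 \frac{1}{-168 + 138} - 29009} = \frac{\frac{24926}{12453} + \sqrt{5059}}{2 \cdot 138 \frac{1}{-30} - 29009} = \frac{\frac{24926}{12453} + \sqrt{5059}}{2 \cdot 138 \left(- \frac{1}{30}\right) - 29009} = \frac{\frac{24926}{12453} + \sqrt{5059}}{- \frac{46}{5} - 29009} = \frac{\frac{24926}{12453} + \sqrt{5059}}{- \frac{145091}{5}} = \left(\frac{24926}{12453} + \sqrt{5059}\right) \left(- \frac{5}{145091}\right) = - \frac{124630}{1806818223} - \frac{5 \sqrt{5059}}{145091}$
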